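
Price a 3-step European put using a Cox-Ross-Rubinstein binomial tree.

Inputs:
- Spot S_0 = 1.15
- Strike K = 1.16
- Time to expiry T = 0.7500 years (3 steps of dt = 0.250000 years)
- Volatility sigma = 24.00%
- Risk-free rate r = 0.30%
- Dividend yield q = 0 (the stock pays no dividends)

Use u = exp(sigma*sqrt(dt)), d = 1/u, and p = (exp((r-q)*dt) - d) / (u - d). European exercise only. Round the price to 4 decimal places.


Answer: Price = V(0,0) = 0.1072

Derivation:
dt = T/N = 0.250000
u = exp(sigma*sqrt(dt)) = 1.127497; d = 1/u = 0.886920
p = (exp((r-q)*dt) - d) / (u - d) = 0.473155
Discount per step: exp(-r*dt) = 0.999250
Stock lattice S(k, i) with i counting down-moves:
  k=0: S(0,0) = 1.1500
  k=1: S(1,0) = 1.2966; S(1,1) = 1.0200
  k=2: S(2,0) = 1.4619; S(2,1) = 1.1500; S(2,2) = 0.9046
  k=3: S(3,0) = 1.6483; S(3,1) = 1.2966; S(3,2) = 1.0200; S(3,3) = 0.8023
Terminal payoffs V(N, i) = max(K - S_T, 0):
  V(3,0) = 0.000000; V(3,1) = 0.000000; V(3,2) = 0.140041; V(3,3) = 0.357672
Backward induction: V(k, i) = exp(-r*dt) * [p * V(k+1, i) + (1-p) * V(k+1, i+1)].
  V(2,0) = exp(-r*dt) * [p*0.000000 + (1-p)*0.000000] = 0.000000
  V(2,1) = exp(-r*dt) * [p*0.000000 + (1-p)*0.140041] = 0.073725
  V(2,2) = exp(-r*dt) * [p*0.140041 + (1-p)*0.357672] = 0.254508
  V(1,0) = exp(-r*dt) * [p*0.000000 + (1-p)*0.073725] = 0.038813
  V(1,1) = exp(-r*dt) * [p*0.073725 + (1-p)*0.254508] = 0.168843
  V(0,0) = exp(-r*dt) * [p*0.038813 + (1-p)*0.168843] = 0.107238


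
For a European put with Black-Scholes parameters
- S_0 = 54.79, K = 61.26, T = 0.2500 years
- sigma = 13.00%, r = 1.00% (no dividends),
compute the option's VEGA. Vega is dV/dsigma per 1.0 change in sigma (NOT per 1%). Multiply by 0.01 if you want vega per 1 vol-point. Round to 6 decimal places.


Answer: Vega = 2.818869

Derivation:
d1 = -1.6462600901; d2 = -1.7112600901
phi(d1) = 0.1028972177; exp(-qT) = 1.0000000000; exp(-rT) = 0.9975031224
Vega = S * exp(-qT) * phi(d1) * sqrt(T) = 54.7900 * 1.0000000000 * 0.1028972177 * 0.5000000000 = 2.818869


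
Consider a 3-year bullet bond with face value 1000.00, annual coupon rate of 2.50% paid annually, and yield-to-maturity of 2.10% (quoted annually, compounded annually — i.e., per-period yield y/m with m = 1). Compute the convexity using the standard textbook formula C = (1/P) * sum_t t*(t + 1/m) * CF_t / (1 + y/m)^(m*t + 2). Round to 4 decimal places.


Coupon per period c = face * coupon_rate / m = 25.000000
Periods per year m = 1; per-period yield y/m = 0.021000
Number of cashflows N = 3
Cashflows (t years, CF_t, discount factor 1/(1+y/m)^(m*t), PV):
  t = 1.0000: CF_t = 25.000000, DF = 0.979432, PV = 24.485798
  t = 2.0000: CF_t = 25.000000, DF = 0.959287, PV = 23.982173
  t = 3.0000: CF_t = 1025.000000, DF = 0.939556, PV = 963.045129
Price P = sum_t PV_t = 1011.513100
Convexity numerator sum_t t*(t + 1/m) * CF_t / (1+y/m)^(m*t + 2):
  t = 1.0000: term = 46.977811
  t = 2.0000: term = 138.034705
  t = 3.0000: term = 11086.038973
Convexity = (1/P) * sum = 11271.051489 / 1011.513100 = 11.142764

Answer: Convexity = 11.1428


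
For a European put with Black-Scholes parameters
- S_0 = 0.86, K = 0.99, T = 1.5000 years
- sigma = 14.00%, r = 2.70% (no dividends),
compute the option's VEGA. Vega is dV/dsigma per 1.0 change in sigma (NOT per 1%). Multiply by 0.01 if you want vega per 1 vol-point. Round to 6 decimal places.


Answer: Vega = 0.370996

Derivation:
d1 = -0.4990692690; d2 = -0.6705335510
phi(d1) = 0.3522290514; exp(-qT) = 1.0000000000; exp(-rT) = 0.9603091645
Vega = S * exp(-qT) * phi(d1) * sqrt(T) = 0.8600 * 1.0000000000 * 0.3522290514 * 1.2247448714 = 0.370996


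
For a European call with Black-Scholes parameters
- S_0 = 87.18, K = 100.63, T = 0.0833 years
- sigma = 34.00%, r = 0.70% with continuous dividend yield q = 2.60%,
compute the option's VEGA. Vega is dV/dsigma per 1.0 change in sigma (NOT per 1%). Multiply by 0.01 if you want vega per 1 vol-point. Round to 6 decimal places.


Answer: Vega = 3.607326

Derivation:
d1 = -1.4291609110; d2 = -1.5272908249
phi(d1) = 0.1436767940; exp(-qT) = 0.9978365437; exp(-rT) = 0.9994170700
Vega = S * exp(-qT) * phi(d1) * sqrt(T) = 87.1800 * 0.9978365437 * 0.1436767940 * 0.2886173938 = 3.607326


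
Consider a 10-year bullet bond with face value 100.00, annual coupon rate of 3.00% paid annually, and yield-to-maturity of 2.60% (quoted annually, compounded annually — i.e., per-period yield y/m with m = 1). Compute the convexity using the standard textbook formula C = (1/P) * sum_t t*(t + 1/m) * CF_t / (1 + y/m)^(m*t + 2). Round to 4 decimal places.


Coupon per period c = face * coupon_rate / m = 3.000000
Periods per year m = 1; per-period yield y/m = 0.026000
Number of cashflows N = 10
Cashflows (t years, CF_t, discount factor 1/(1+y/m)^(m*t), PV):
  t = 1.0000: CF_t = 3.000000, DF = 0.974659, PV = 2.923977
  t = 2.0000: CF_t = 3.000000, DF = 0.949960, PV = 2.849880
  t = 3.0000: CF_t = 3.000000, DF = 0.925887, PV = 2.777661
  t = 4.0000: CF_t = 3.000000, DF = 0.902424, PV = 2.707272
  t = 5.0000: CF_t = 3.000000, DF = 0.879555, PV = 2.638666
  t = 6.0000: CF_t = 3.000000, DF = 0.857266, PV = 2.571799
  t = 7.0000: CF_t = 3.000000, DF = 0.835542, PV = 2.506627
  t = 8.0000: CF_t = 3.000000, DF = 0.814369, PV = 2.443106
  t = 9.0000: CF_t = 3.000000, DF = 0.793732, PV = 2.381195
  t = 10.0000: CF_t = 103.000000, DF = 0.773618, PV = 79.682622
Price P = sum_t PV_t = 103.482805
Convexity numerator sum_t t*(t + 1/m) * CF_t / (1+y/m)^(m*t + 2):
  t = 1.0000: term = 5.555321
  t = 2.0000: term = 16.243629
  t = 3.0000: term = 31.663994
  t = 4.0000: term = 51.435988
  t = 5.0000: term = 75.198813
  t = 6.0000: term = 102.610466
  t = 7.0000: term = 133.346934
  t = 8.0000: term = 167.101421
  t = 9.0000: term = 203.583603
  t = 10.0000: term = 8326.482633
Convexity = (1/P) * sum = 9113.222802 / 103.482805 = 88.065093

Answer: Convexity = 88.0651


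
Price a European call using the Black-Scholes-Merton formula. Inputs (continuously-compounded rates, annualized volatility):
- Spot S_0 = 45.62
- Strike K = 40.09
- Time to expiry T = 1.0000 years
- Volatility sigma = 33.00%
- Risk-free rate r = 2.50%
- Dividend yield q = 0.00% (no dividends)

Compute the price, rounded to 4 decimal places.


Answer: Price = 9.4000

Derivation:
d1 = (ln(S/K) + (r - q + 0.5*sigma^2) * T) / (sigma * sqrt(T)) = 0.63233118
d2 = d1 - sigma * sqrt(T) = 0.30233118
exp(-rT) = 0.97530991; exp(-qT) = 1.00000000
C = S_0 * exp(-qT) * N(d1) - K * exp(-rT) * N(d2)
N(d1) = 0.73641475; N(d2) = 0.61880020
C = 45.6200 * 1.00000000 * 0.73641475 - 40.0900 * 0.97530991 * 0.61880020 = 9.4000


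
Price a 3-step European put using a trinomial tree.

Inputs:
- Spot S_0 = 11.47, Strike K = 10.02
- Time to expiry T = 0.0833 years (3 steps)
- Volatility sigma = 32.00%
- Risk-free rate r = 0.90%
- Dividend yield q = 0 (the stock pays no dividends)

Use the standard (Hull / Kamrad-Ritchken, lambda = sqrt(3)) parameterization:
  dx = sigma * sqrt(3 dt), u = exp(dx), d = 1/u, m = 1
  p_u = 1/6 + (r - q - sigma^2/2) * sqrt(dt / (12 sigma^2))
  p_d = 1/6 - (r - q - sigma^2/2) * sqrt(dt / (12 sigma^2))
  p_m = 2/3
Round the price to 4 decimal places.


dt = T/N = 0.027767; dx = sigma*sqrt(3*dt) = 0.092358
u = exp(dx) = 1.096757; d = 1/u = 0.911779
p_u = 0.160323, p_m = 0.666667, p_d = 0.173010
Discount per step: exp(-r*dt) = 0.999750
Stock lattice S(k, j) with j the centered position index:
  k=0: S(0,+0) = 11.4700
  k=1: S(1,-1) = 10.4581; S(1,+0) = 11.4700; S(1,+1) = 12.5798
  k=2: S(2,-2) = 9.5355; S(2,-1) = 10.4581; S(2,+0) = 11.4700; S(2,+1) = 12.5798; S(2,+2) = 13.7970
  k=3: S(3,-3) = 8.6943; S(3,-2) = 9.5355; S(3,-1) = 10.4581; S(3,+0) = 11.4700; S(3,+1) = 12.5798; S(3,+2) = 13.7970; S(3,+3) = 15.1319
Terminal payoffs V(N, j) = max(K - S_T, 0):
  V(3,-3) = 1.325747; V(3,-2) = 0.484518; V(3,-1) = 0.000000; V(3,+0) = 0.000000; V(3,+1) = 0.000000; V(3,+2) = 0.000000; V(3,+3) = 0.000000
Backward induction: V(k, j) = exp(-r*dt) * [p_u * V(k+1, j+1) + p_m * V(k+1, j) + p_d * V(k+1, j-1)]
  V(2,-2) = exp(-r*dt) * [p_u*0.000000 + p_m*0.484518 + p_d*1.325747] = 0.552242
  V(2,-1) = exp(-r*dt) * [p_u*0.000000 + p_m*0.000000 + p_d*0.484518] = 0.083806
  V(2,+0) = exp(-r*dt) * [p_u*0.000000 + p_m*0.000000 + p_d*0.000000] = 0.000000
  V(2,+1) = exp(-r*dt) * [p_u*0.000000 + p_m*0.000000 + p_d*0.000000] = 0.000000
  V(2,+2) = exp(-r*dt) * [p_u*0.000000 + p_m*0.000000 + p_d*0.000000] = 0.000000
  V(1,-1) = exp(-r*dt) * [p_u*0.000000 + p_m*0.083806 + p_d*0.552242] = 0.151376
  V(1,+0) = exp(-r*dt) * [p_u*0.000000 + p_m*0.000000 + p_d*0.083806] = 0.014496
  V(1,+1) = exp(-r*dt) * [p_u*0.000000 + p_m*0.000000 + p_d*0.000000] = 0.000000
  V(0,+0) = exp(-r*dt) * [p_u*0.000000 + p_m*0.014496 + p_d*0.151376] = 0.035844

Answer: Price = V(0,0) = 0.0358


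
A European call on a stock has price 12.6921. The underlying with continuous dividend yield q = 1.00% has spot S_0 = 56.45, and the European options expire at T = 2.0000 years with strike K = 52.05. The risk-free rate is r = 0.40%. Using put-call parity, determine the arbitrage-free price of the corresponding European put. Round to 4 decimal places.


Put-call parity: C - P = S_0 * exp(-qT) - K * exp(-rT).
S_0 * exp(-qT) = 56.4500 * 0.98019867 = 55.33221511
K * exp(-rT) = 52.0500 * 0.99203191 = 51.63526117
P = C - S*exp(-qT) + K*exp(-rT)
P = 12.6921 - 55.33221511 + 51.63526117 = 8.9951

Answer: Put price = 8.9951


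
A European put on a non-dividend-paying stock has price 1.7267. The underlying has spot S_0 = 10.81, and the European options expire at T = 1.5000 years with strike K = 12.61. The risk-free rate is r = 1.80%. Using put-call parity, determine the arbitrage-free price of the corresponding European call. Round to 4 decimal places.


Answer: Call price = 0.2626

Derivation:
Put-call parity: C - P = S_0 * exp(-qT) - K * exp(-rT).
S_0 * exp(-qT) = 10.8100 * 1.00000000 = 10.81000000
K * exp(-rT) = 12.6100 * 0.97336124 = 12.27408526
C = P + S*exp(-qT) - K*exp(-rT)
C = 1.7267 + 10.81000000 - 12.27408526 = 0.2626


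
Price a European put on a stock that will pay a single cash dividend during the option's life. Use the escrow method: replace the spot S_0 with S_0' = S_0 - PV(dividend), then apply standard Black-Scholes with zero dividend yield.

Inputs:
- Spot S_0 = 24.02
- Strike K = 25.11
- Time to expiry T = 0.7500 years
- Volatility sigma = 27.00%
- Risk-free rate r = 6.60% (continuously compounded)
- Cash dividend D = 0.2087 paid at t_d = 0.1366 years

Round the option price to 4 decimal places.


Answer: Price = 2.2626

Derivation:
PV(D) = D * exp(-r * t_d) = 0.2087 * 0.99102492 = 0.20682690
S_0' = S_0 - PV(D) = 24.0200 - 0.20682690 = 23.81317310
d1 = (ln(S_0'/K) + (r + sigma^2/2)*T) / (sigma*sqrt(T)) = 0.10182853
d2 = d1 - sigma*sqrt(T) = -0.13199833
exp(-rT) = 0.95170516
N(-d1) = 0.45944639; N(-d2) = 0.55250719
P = K * exp(-rT) * N(-d2) - S_0' * N(-d1) = 25.1100 * 0.95170516 * 0.55250719 - 23.81317310 * 0.45944639 = 2.2626


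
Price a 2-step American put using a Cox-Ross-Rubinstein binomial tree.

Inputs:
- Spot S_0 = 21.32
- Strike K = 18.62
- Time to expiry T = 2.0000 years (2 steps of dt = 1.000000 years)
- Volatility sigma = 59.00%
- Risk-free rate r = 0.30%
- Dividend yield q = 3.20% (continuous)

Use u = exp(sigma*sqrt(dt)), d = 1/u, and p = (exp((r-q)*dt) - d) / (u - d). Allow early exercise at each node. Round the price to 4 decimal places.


Answer: Price = V(0,0) = 5.3250

Derivation:
dt = T/N = 1.000000
u = exp(sigma*sqrt(dt)) = 1.803988; d = 1/u = 0.554327
p = (exp((r-q)*dt) - d) / (u - d) = 0.333762
Discount per step: exp(-r*dt) = 0.997004
Stock lattice S(k, i) with i counting down-moves:
  k=0: S(0,0) = 21.3200
  k=1: S(1,0) = 38.4610; S(1,1) = 11.8183
  k=2: S(2,0) = 69.3833; S(2,1) = 21.3200; S(2,2) = 6.5512
Terminal payoffs V(N, i) = max(K - S_T, 0):
  V(2,0) = 0.000000; V(2,1) = 0.000000; V(2,2) = 12.068817
Backward induction: V(k, i) = exp(-r*dt) * [p * V(k+1, i) + (1-p) * V(k+1, i+1)]; then take max(V_cont, immediate exercise) for American.
  V(1,0) = exp(-r*dt) * [p*0.000000 + (1-p)*0.000000] = 0.000000; exercise = 0.000000; V(1,0) = max -> 0.000000
  V(1,1) = exp(-r*dt) * [p*0.000000 + (1-p)*12.068817] = 8.016621; exercise = 6.801742; V(1,1) = max -> 8.016621
  V(0,0) = exp(-r*dt) * [p*0.000000 + (1-p)*8.016621] = 5.324980; exercise = 0.000000; V(0,0) = max -> 5.324980


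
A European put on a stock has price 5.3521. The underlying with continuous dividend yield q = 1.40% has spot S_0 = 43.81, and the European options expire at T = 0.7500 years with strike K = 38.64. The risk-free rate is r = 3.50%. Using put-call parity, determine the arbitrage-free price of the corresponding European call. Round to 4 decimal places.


Answer: Call price = 11.0656

Derivation:
Put-call parity: C - P = S_0 * exp(-qT) - K * exp(-rT).
S_0 * exp(-qT) = 43.8100 * 0.98955493 = 43.35240160
K * exp(-rT) = 38.6400 * 0.97409154 = 37.63889696
C = P + S*exp(-qT) - K*exp(-rT)
C = 5.3521 + 43.35240160 - 37.63889696 = 11.0656


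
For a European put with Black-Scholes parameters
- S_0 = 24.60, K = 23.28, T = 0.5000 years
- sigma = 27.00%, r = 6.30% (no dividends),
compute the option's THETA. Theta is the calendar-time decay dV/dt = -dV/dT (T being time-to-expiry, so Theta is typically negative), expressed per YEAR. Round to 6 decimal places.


d1 = 0.5493267457; d2 = 0.3584079147
phi(d1) = 0.3430707894; exp(-qT) = 1.0000000000; exp(-rT) = 0.9689909565
Theta = -S*exp(-qT)*phi(d1)*sigma/(2*sqrt(T)) + r*K*exp(-rT)*N(-d2) - q*S*exp(-qT)*N(-d1)
N(-d1) = 0.2913906180; N(-d2) = 0.3600190347; sqrt(T) = 0.7071067812
Term 1 = -24.6000 * 1.0000000000 * 0.3430707894 * 0.2700 / (2 * 0.7071067812) = -1.6112673812
Term 2 = 0.0630 * 23.2800 * 0.9689909565 * 0.3600190347 = 0.5116449741
Term 3 = 0 (no dividend yield, q = 0)
Theta = -1.6112673812 + (0.5116449741) + (0.0000000000) = -1.099622

Answer: Theta = -1.099622


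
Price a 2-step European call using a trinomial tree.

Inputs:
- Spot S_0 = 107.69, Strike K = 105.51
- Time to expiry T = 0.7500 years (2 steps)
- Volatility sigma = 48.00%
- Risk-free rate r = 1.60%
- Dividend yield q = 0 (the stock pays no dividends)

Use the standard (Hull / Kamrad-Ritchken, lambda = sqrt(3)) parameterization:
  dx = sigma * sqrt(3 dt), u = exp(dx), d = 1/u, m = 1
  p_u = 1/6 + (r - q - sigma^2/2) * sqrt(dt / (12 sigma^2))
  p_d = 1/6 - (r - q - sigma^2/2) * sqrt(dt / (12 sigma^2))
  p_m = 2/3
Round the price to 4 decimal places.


dt = T/N = 0.375000; dx = sigma*sqrt(3*dt) = 0.509117
u = exp(dx) = 1.663821; d = 1/u = 0.601026
p_u = 0.130133, p_m = 0.666667, p_d = 0.203201
Discount per step: exp(-r*dt) = 0.994018
Stock lattice S(k, j) with j the centered position index:
  k=0: S(0,+0) = 107.6900
  k=1: S(1,-1) = 64.7245; S(1,+0) = 107.6900; S(1,+1) = 179.1769
  k=2: S(2,-2) = 38.9011; S(2,-1) = 64.7245; S(2,+0) = 107.6900; S(2,+1) = 179.1769; S(2,+2) = 298.1183
Terminal payoffs V(N, j) = max(S_T - K, 0):
  V(2,-2) = 0.000000; V(2,-1) = 0.000000; V(2,+0) = 2.180000; V(2,+1) = 73.666905; V(2,+2) = 192.608332
Backward induction: V(k, j) = exp(-r*dt) * [p_u * V(k+1, j+1) + p_m * V(k+1, j) + p_d * V(k+1, j-1)]
  V(1,-1) = exp(-r*dt) * [p_u*2.180000 + p_m*0.000000 + p_d*0.000000] = 0.281992
  V(1,+0) = exp(-r*dt) * [p_u*73.666905 + p_m*2.180000 + p_d*0.000000] = 10.973775
  V(1,+1) = exp(-r*dt) * [p_u*192.608332 + p_m*73.666905 + p_d*2.180000] = 74.172539
  V(0,+0) = exp(-r*dt) * [p_u*74.172539 + p_m*10.973775 + p_d*0.281992] = 16.923585

Answer: Price = V(0,0) = 16.9236


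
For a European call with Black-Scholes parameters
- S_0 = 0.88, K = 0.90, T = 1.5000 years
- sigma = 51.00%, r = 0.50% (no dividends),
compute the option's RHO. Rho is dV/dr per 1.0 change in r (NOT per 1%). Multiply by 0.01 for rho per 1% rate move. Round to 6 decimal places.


Answer: Rho = 0.493529

Derivation:
d1 = 0.2883387940; d2 = -0.3362810905
phi(d1) = 0.3826983633; exp(-qT) = 1.0000000000; exp(-rT) = 0.9925280548
N(d2) = 0.3683294540
Rho = K*T*exp(-rT)*N(d2) = 0.9000 * 1.5000 * 0.9925280548 * 0.3683294540 = 0.493529


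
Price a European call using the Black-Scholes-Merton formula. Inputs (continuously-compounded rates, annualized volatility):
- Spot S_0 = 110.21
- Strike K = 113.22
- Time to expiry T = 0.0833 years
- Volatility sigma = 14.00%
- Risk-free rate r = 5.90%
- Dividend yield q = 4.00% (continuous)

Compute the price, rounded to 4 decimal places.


Answer: Price = 0.7245

Derivation:
d1 = (ln(S/K) + (r - q + 0.5*sigma^2) * T) / (sigma * sqrt(T)) = -0.60748125
d2 = d1 - sigma * sqrt(T) = -0.64788769
exp(-rT) = 0.99509736; exp(-qT) = 0.99667354
C = S_0 * exp(-qT) * N(d1) - K * exp(-rT) * N(d2)
N(d1) = 0.27176579; N(d2) = 0.25852880
C = 110.2100 * 0.99667354 * 0.27176579 - 113.2200 * 0.99509736 * 0.25852880 = 0.7245


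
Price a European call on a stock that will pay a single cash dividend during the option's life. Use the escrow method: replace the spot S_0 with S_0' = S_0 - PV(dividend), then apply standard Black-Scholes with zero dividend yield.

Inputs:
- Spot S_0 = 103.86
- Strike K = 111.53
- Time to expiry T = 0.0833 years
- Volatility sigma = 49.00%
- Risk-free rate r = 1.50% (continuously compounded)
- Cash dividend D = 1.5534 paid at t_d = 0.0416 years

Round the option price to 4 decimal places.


Answer: Price = 2.5370

Derivation:
PV(D) = D * exp(-r * t_d) = 1.5534 * 0.99937619 = 1.55243098
S_0' = S_0 - PV(D) = 103.8600 - 1.55243098 = 102.30756902
d1 = (ln(S_0'/K) + (r + sigma^2/2)*T) / (sigma*sqrt(T)) = -0.53075202
d2 = d1 - sigma*sqrt(T) = -0.67217454
exp(-rT) = 0.99875128
N(d1) = 0.29779532; N(d2) = 0.25073629
C = S_0' * N(d1) - K * exp(-rT) * N(d2) = 102.30756902 * 0.29779532 - 111.5300 * 0.99875128 * 0.25073629 = 2.5370


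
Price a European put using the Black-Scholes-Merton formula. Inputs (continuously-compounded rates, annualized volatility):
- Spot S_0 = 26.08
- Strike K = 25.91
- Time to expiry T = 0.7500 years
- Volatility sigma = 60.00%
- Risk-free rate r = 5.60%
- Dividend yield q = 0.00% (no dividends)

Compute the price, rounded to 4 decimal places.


Answer: Price = 4.6238

Derivation:
d1 = (ln(S/K) + (r - q + 0.5*sigma^2) * T) / (sigma * sqrt(T)) = 0.35322240
d2 = d1 - sigma * sqrt(T) = -0.16639284
exp(-rT) = 0.95886978; exp(-qT) = 1.00000000
P = K * exp(-rT) * N(-d2) - S_0 * exp(-qT) * N(-d1)
N(-d1) = 0.36196086; N(-d2) = 0.56607610
P = 25.9100 * 0.95886978 * 0.56607610 - 26.0800 * 1.00000000 * 0.36196086 = 4.6238


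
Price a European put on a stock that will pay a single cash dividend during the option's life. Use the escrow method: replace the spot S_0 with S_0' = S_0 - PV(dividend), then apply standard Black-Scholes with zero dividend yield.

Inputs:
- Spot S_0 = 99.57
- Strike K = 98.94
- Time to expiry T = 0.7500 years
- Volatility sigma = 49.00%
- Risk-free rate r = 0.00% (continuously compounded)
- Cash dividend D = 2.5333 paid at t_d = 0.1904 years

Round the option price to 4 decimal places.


PV(D) = D * exp(-r * t_d) = 2.5333 * 1.00000000 = 2.53330000
S_0' = S_0 - PV(D) = 99.5700 - 2.53330000 = 97.03670000
d1 = (ln(S_0'/K) + (r + sigma^2/2)*T) / (sigma*sqrt(T)) = 0.16640213
d2 = d1 - sigma*sqrt(T) = -0.25795032
exp(-rT) = 1.00000000
N(-d1) = 0.43392025; N(-d2) = 0.60177737
P = K * exp(-rT) * N(-d2) - S_0' * N(-d1) = 98.9400 * 1.00000000 * 0.60177737 - 97.03670000 * 0.43392025 = 17.4337

Answer: Price = 17.4337


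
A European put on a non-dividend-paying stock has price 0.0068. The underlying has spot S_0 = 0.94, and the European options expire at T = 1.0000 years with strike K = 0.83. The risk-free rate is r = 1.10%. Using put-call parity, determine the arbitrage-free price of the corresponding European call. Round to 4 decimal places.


Answer: Call price = 0.1259

Derivation:
Put-call parity: C - P = S_0 * exp(-qT) - K * exp(-rT).
S_0 * exp(-qT) = 0.9400 * 1.00000000 = 0.94000000
K * exp(-rT) = 0.8300 * 0.98906028 = 0.82092003
C = P + S*exp(-qT) - K*exp(-rT)
C = 0.0068 + 0.94000000 - 0.82092003 = 0.1259


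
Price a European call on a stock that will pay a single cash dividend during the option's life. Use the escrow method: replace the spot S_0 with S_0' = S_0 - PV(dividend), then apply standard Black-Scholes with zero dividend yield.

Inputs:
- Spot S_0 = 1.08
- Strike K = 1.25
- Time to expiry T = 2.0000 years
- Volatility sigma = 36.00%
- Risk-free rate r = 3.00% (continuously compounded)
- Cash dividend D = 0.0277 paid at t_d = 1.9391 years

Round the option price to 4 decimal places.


Answer: Price = 0.1676

Derivation:
PV(D) = D * exp(-r * t_d) = 0.0277 * 0.94348671 = 0.02613458
S_0' = S_0 - PV(D) = 1.0800 - 0.02613458 = 1.05386542
d1 = (ln(S_0'/K) + (r + sigma^2/2)*T) / (sigma*sqrt(T)) = 0.03716475
d2 = d1 - sigma*sqrt(T) = -0.47195213
exp(-rT) = 0.94176453
N(d1) = 0.51482318; N(d2) = 0.31848048
C = S_0' * N(d1) - K * exp(-rT) * N(d2) = 1.05386542 * 0.51482318 - 1.2500 * 0.94176453 * 0.31848048 = 0.1676


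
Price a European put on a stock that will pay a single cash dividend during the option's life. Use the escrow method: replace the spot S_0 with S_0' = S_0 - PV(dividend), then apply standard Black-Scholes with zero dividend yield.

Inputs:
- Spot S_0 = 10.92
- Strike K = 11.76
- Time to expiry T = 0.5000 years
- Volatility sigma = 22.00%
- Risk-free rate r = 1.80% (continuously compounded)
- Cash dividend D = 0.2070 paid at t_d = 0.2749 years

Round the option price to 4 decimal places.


PV(D) = D * exp(-r * t_d) = 0.2070 * 0.99506402 = 0.20597825
S_0' = S_0 - PV(D) = 10.9200 - 0.20597825 = 10.71402175
d1 = (ln(S_0'/K) + (r + sigma^2/2)*T) / (sigma*sqrt(T)) = -0.46315890
d2 = d1 - sigma*sqrt(T) = -0.61872239
exp(-rT) = 0.99104038
N(-d1) = 0.67837476; N(-d2) = 0.73195037
P = K * exp(-rT) * N(-d2) - S_0' * N(-d1) = 11.7600 * 0.99104038 * 0.73195037 - 10.71402175 * 0.67837476 = 1.2625

Answer: Price = 1.2625


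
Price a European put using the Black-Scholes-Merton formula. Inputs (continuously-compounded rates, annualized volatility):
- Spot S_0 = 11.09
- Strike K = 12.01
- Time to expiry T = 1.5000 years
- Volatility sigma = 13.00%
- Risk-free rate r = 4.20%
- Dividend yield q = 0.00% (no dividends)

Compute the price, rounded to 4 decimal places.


d1 = (ln(S/K) + (r - q + 0.5*sigma^2) * T) / (sigma * sqrt(T)) = -0.02525383
d2 = d1 - sigma * sqrt(T) = -0.18447066
exp(-rT) = 0.93894347; exp(-qT) = 1.00000000
P = K * exp(-rT) * N(-d2) - S_0 * exp(-qT) * N(-d1)
N(-d1) = 0.51007375; N(-d2) = 0.57317788
P = 12.0100 * 0.93894347 * 0.57317788 - 11.0900 * 1.00000000 * 0.51007375 = 0.8068

Answer: Price = 0.8068


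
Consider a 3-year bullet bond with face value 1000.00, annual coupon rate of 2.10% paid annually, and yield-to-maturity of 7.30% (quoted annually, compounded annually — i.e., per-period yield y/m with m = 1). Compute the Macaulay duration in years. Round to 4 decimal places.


Answer: Macaulay duration = 2.9336 years

Derivation:
Coupon per period c = face * coupon_rate / m = 21.000000
Periods per year m = 1; per-period yield y/m = 0.073000
Number of cashflows N = 3
Cashflows (t years, CF_t, discount factor 1/(1+y/m)^(m*t), PV):
  t = 1.0000: CF_t = 21.000000, DF = 0.931966, PV = 19.571295
  t = 2.0000: CF_t = 21.000000, DF = 0.868561, PV = 18.239791
  t = 3.0000: CF_t = 1021.000000, DF = 0.809470, PV = 826.469015
Price P = sum_t PV_t = 864.280101
Macaulay numerator sum_t t * PV_t:
  t * PV_t at t = 1.0000: 19.571295
  t * PV_t at t = 2.0000: 36.479581
  t * PV_t at t = 3.0000: 2479.407045
Macaulay duration D = (sum_t t * PV_t) / P = 2535.457922 / 864.280101 = 2.933607


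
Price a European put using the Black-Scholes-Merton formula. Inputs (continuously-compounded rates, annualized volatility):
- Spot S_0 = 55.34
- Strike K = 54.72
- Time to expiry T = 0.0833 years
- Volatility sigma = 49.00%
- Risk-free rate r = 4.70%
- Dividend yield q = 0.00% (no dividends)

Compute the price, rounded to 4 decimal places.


d1 = (ln(S/K) + (r - q + 0.5*sigma^2) * T) / (sigma * sqrt(T)) = 0.17806192
d2 = d1 - sigma * sqrt(T) = 0.03663940
exp(-rT) = 0.99609255; exp(-qT) = 1.00000000
P = K * exp(-rT) * N(-d2) - S_0 * exp(-qT) * N(-d1)
N(-d1) = 0.42933717; N(-d2) = 0.48538626
P = 54.7200 * 0.99609255 * 0.48538626 - 55.3400 * 1.00000000 * 0.42933717 = 2.6970

Answer: Price = 2.6970


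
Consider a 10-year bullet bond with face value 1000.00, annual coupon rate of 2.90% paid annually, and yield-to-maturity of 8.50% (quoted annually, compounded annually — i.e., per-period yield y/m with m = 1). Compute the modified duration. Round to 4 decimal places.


Coupon per period c = face * coupon_rate / m = 29.000000
Periods per year m = 1; per-period yield y/m = 0.085000
Number of cashflows N = 10
Cashflows (t years, CF_t, discount factor 1/(1+y/m)^(m*t), PV):
  t = 1.0000: CF_t = 29.000000, DF = 0.921659, PV = 26.728111
  t = 2.0000: CF_t = 29.000000, DF = 0.849455, PV = 24.634203
  t = 3.0000: CF_t = 29.000000, DF = 0.782908, PV = 22.704335
  t = 4.0000: CF_t = 29.000000, DF = 0.721574, PV = 20.925654
  t = 5.0000: CF_t = 29.000000, DF = 0.665045, PV = 19.286317
  t = 6.0000: CF_t = 29.000000, DF = 0.612945, PV = 17.775408
  t = 7.0000: CF_t = 29.000000, DF = 0.564926, PV = 16.382864
  t = 8.0000: CF_t = 29.000000, DF = 0.520669, PV = 15.099414
  t = 9.0000: CF_t = 29.000000, DF = 0.479880, PV = 13.916511
  t = 10.0000: CF_t = 1029.000000, DF = 0.442285, PV = 455.111692
Price P = sum_t PV_t = 632.564509
First compute Macaulay numerator sum_t t * PV_t:
  t * PV_t at t = 1.0000: 26.728111
  t * PV_t at t = 2.0000: 49.268407
  t * PV_t at t = 3.0000: 68.113005
  t * PV_t at t = 4.0000: 83.702617
  t * PV_t at t = 5.0000: 96.431586
  t * PV_t at t = 6.0000: 106.652446
  t * PV_t at t = 7.0000: 114.680049
  t * PV_t at t = 8.0000: 120.795312
  t * PV_t at t = 9.0000: 125.248595
  t * PV_t at t = 10.0000: 4551.116921
Macaulay duration D = 5342.737048 / 632.564509 = 8.446154
Modified duration = D / (1 + y/m) = 8.446154 / (1 + 0.085000) = 7.784473

Answer: Modified duration = 7.7845


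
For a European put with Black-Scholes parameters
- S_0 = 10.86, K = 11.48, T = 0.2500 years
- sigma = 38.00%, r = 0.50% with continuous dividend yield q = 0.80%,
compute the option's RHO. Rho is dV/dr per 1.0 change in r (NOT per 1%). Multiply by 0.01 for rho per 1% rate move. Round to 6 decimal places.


d1 = -0.2011582968; d2 = -0.3911582968
phi(d1) = 0.3909518535; exp(-qT) = 0.9980019987; exp(-rT) = 0.9987507809
N(-d2) = 0.6521598841
Rho = -K*T*exp(-rT)*N(-d2) = -11.4800 * 0.2500 * 0.9987507809 * 0.6521598841 = -1.869361

Answer: Rho = -1.869361


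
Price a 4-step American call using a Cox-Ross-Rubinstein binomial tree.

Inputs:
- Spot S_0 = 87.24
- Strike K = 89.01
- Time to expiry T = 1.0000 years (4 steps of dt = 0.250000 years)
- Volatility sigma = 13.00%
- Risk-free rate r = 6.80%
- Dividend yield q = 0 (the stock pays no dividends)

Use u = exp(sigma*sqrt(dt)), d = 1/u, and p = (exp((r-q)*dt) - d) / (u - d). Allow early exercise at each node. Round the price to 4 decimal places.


dt = T/N = 0.250000
u = exp(sigma*sqrt(dt)) = 1.067159; d = 1/u = 0.937067
p = (exp((r-q)*dt) - d) / (u - d) = 0.615550
Discount per step: exp(-r*dt) = 0.983144
Stock lattice S(k, i) with i counting down-moves:
  k=0: S(0,0) = 87.2400
  k=1: S(1,0) = 93.0990; S(1,1) = 81.7498
  k=2: S(2,0) = 99.3514; S(2,1) = 87.2400; S(2,2) = 76.6050
  k=3: S(3,0) = 106.0237; S(3,1) = 93.0990; S(3,2) = 81.7498; S(3,3) = 71.7841
  k=4: S(4,0) = 113.1442; S(4,1) = 99.3514; S(4,2) = 87.2400; S(4,3) = 76.6050; S(4,4) = 67.2665
Terminal payoffs V(N, i) = max(S_T - K, 0):
  V(4,0) = 24.134181; V(4,1) = 10.341388; V(4,2) = 0.000000; V(4,3) = 0.000000; V(4,4) = 0.000000
Backward induction: V(k, i) = exp(-r*dt) * [p * V(k+1, i) + (1-p) * V(k+1, i+1)]; then take max(V_cont, immediate exercise) for American.
  V(3,0) = exp(-r*dt) * [p*24.134181 + (1-p)*10.341388] = 18.514111; exercise = 17.013730; V(3,0) = max -> 18.514111
  V(3,1) = exp(-r*dt) * [p*10.341388 + (1-p)*0.000000] = 6.258340; exercise = 4.088953; V(3,1) = max -> 6.258340
  V(3,2) = exp(-r*dt) * [p*0.000000 + (1-p)*0.000000] = 0.000000; exercise = 0.000000; V(3,2) = max -> 0.000000
  V(3,3) = exp(-r*dt) * [p*0.000000 + (1-p)*0.000000] = 0.000000; exercise = 0.000000; V(3,3) = max -> 0.000000
  V(2,0) = exp(-r*dt) * [p*18.514111 + (1-p)*6.258340] = 13.569723; exercise = 10.341388; V(2,0) = max -> 13.569723
  V(2,1) = exp(-r*dt) * [p*6.258340 + (1-p)*0.000000] = 3.787385; exercise = 0.000000; V(2,1) = max -> 3.787385
  V(2,2) = exp(-r*dt) * [p*0.000000 + (1-p)*0.000000] = 0.000000; exercise = 0.000000; V(2,2) = max -> 0.000000
  V(1,0) = exp(-r*dt) * [p*13.569723 + (1-p)*3.787385] = 9.643561; exercise = 4.088953; V(1,0) = max -> 9.643561
  V(1,1) = exp(-r*dt) * [p*3.787385 + (1-p)*0.000000] = 2.292027; exercise = 0.000000; V(1,1) = max -> 2.292027
  V(0,0) = exp(-r*dt) * [p*9.643561 + (1-p)*2.292027] = 6.702350; exercise = 0.000000; V(0,0) = max -> 6.702350

Answer: Price = V(0,0) = 6.7023


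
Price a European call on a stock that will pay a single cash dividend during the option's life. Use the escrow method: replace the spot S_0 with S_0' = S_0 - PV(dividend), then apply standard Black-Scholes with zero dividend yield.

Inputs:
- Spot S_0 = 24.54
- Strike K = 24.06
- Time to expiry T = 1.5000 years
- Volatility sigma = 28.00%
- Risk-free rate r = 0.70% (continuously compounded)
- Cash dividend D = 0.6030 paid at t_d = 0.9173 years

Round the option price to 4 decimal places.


PV(D) = D * exp(-r * t_d) = 0.6030 * 0.99359947 = 0.59914048
S_0' = S_0 - PV(D) = 24.5400 - 0.59914048 = 23.94085952
d1 = (ln(S_0'/K) + (r + sigma^2/2)*T) / (sigma*sqrt(T)) = 0.18760727
d2 = d1 - sigma*sqrt(T) = -0.15532129
exp(-rT) = 0.98955493
N(d1) = 0.57440774; N(d2) = 0.43828401
C = S_0' * N(d1) - K * exp(-rT) * N(d2) = 23.94085952 * 0.57440774 - 24.0600 * 0.98955493 * 0.43828401 = 3.3168

Answer: Price = 3.3168


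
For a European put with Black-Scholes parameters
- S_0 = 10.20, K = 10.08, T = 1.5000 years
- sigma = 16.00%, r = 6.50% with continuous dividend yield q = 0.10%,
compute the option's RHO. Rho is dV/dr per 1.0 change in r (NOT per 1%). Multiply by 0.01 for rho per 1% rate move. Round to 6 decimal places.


d1 = 0.6482700021; d2 = 0.4523108226
phi(d1) = 0.3233352621; exp(-qT) = 0.9985011244; exp(-rT) = 0.9071023416
N(-d2) = 0.3255225402
Rho = -K*T*exp(-rT)*N(-d2) = -10.0800 * 1.5000 * 0.9071023416 * 0.3255225402 = -4.464668

Answer: Rho = -4.464668


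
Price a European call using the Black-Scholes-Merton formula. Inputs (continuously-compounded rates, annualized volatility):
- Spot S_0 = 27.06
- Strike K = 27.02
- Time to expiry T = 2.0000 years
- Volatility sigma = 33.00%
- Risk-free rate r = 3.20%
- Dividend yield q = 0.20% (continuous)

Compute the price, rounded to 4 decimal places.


Answer: Price = 5.6691

Derivation:
d1 = (ln(S/K) + (r - q + 0.5*sigma^2) * T) / (sigma * sqrt(T)) = 0.36507985
d2 = d1 - sigma * sqrt(T) = -0.10161062
exp(-rT) = 0.93800500; exp(-qT) = 0.99600799
C = S_0 * exp(-qT) * N(d1) - K * exp(-rT) * N(d2)
N(d1) = 0.64247410; N(d2) = 0.45953287
C = 27.0600 * 0.99600799 * 0.64247410 - 27.0200 * 0.93800500 * 0.45953287 = 5.6691


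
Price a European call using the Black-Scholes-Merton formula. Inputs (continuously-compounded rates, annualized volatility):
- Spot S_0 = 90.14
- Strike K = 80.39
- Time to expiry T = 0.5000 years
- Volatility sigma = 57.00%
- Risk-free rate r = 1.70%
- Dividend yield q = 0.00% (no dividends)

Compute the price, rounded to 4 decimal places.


Answer: Price = 19.3958

Derivation:
d1 = (ln(S/K) + (r - q + 0.5*sigma^2) * T) / (sigma * sqrt(T)) = 0.50663389
d2 = d1 - sigma * sqrt(T) = 0.10358302
exp(-rT) = 0.99153602; exp(-qT) = 1.00000000
C = S_0 * exp(-qT) * N(d1) - K * exp(-rT) * N(d2)
N(d1) = 0.69379414; N(d2) = 0.54124987
C = 90.1400 * 1.00000000 * 0.69379414 - 80.3900 * 0.99153602 * 0.54124987 = 19.3958


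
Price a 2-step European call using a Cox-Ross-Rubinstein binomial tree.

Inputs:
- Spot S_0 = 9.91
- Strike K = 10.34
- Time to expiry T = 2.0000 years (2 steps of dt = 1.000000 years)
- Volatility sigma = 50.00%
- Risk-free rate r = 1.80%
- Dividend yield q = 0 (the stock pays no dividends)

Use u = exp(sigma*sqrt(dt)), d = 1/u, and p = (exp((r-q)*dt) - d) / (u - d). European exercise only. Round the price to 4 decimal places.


Answer: Price = V(0,0) = 2.4978

Derivation:
dt = T/N = 1.000000
u = exp(sigma*sqrt(dt)) = 1.648721; d = 1/u = 0.606531
p = (exp((r-q)*dt) - d) / (u - d) = 0.394968
Discount per step: exp(-r*dt) = 0.982161
Stock lattice S(k, i) with i counting down-moves:
  k=0: S(0,0) = 9.9100
  k=1: S(1,0) = 16.3388; S(1,1) = 6.0107
  k=2: S(2,0) = 26.9382; S(2,1) = 9.9100; S(2,2) = 3.6457
Terminal payoffs V(N, i) = max(S_T - K, 0):
  V(2,0) = 16.598173; V(2,1) = 0.000000; V(2,2) = 0.000000
Backward induction: V(k, i) = exp(-r*dt) * [p * V(k+1, i) + (1-p) * V(k+1, i+1)].
  V(1,0) = exp(-r*dt) * [p*16.598173 + (1-p)*0.000000] = 6.438805
  V(1,1) = exp(-r*dt) * [p*0.000000 + (1-p)*0.000000] = 0.000000
  V(0,0) = exp(-r*dt) * [p*6.438805 + (1-p)*0.000000] = 2.497758


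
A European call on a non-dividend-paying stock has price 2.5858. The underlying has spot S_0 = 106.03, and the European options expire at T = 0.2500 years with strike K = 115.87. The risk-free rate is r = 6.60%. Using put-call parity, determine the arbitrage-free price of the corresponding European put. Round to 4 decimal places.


Put-call parity: C - P = S_0 * exp(-qT) - K * exp(-rT).
S_0 * exp(-qT) = 106.0300 * 1.00000000 = 106.03000000
K * exp(-rT) = 115.8700 * 0.98363538 = 113.97383141
P = C - S*exp(-qT) + K*exp(-rT)
P = 2.5858 - 106.03000000 + 113.97383141 = 10.5296

Answer: Put price = 10.5296


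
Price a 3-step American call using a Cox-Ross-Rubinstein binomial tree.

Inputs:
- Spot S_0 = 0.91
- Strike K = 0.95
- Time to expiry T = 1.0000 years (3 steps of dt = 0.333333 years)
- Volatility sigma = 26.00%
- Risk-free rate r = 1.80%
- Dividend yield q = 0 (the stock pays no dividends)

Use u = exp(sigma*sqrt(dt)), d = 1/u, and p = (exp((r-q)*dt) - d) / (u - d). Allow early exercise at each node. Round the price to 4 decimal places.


Answer: Price = V(0,0) = 0.0908

Derivation:
dt = T/N = 0.333333
u = exp(sigma*sqrt(dt)) = 1.161963; d = 1/u = 0.860612
p = (exp((r-q)*dt) - d) / (u - d) = 0.482513
Discount per step: exp(-r*dt) = 0.994018
Stock lattice S(k, i) with i counting down-moves:
  k=0: S(0,0) = 0.9100
  k=1: S(1,0) = 1.0574; S(1,1) = 0.7832
  k=2: S(2,0) = 1.2286; S(2,1) = 0.9100; S(2,2) = 0.6740
  k=3: S(3,0) = 1.4276; S(3,1) = 1.0574; S(3,2) = 0.7832; S(3,3) = 0.5800
Terminal payoffs V(N, i) = max(S_T - K, 0):
  V(3,0) = 0.477640; V(3,1) = 0.107387; V(3,2) = 0.000000; V(3,3) = 0.000000
Backward induction: V(k, i) = exp(-r*dt) * [p * V(k+1, i) + (1-p) * V(k+1, i+1)]; then take max(V_cont, immediate exercise) for American.
  V(2,0) = exp(-r*dt) * [p*0.477640 + (1-p)*0.107387] = 0.284327; exercise = 0.278644; V(2,0) = max -> 0.284327
  V(2,1) = exp(-r*dt) * [p*0.107387 + (1-p)*0.000000] = 0.051505; exercise = 0.000000; V(2,1) = max -> 0.051505
  V(2,2) = exp(-r*dt) * [p*0.000000 + (1-p)*0.000000] = 0.000000; exercise = 0.000000; V(2,2) = max -> 0.000000
  V(1,0) = exp(-r*dt) * [p*0.284327 + (1-p)*0.051505] = 0.162865; exercise = 0.107387; V(1,0) = max -> 0.162865
  V(1,1) = exp(-r*dt) * [p*0.051505 + (1-p)*0.000000] = 0.024703; exercise = 0.000000; V(1,1) = max -> 0.024703
  V(0,0) = exp(-r*dt) * [p*0.162865 + (1-p)*0.024703] = 0.090821; exercise = 0.000000; V(0,0) = max -> 0.090821


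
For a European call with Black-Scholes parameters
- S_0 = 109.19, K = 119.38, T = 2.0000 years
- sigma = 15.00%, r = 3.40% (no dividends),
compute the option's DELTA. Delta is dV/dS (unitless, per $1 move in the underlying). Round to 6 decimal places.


d1 = 0.0060236130; d2 = -0.2061084213
phi(d1) = 0.3989350429; exp(-qT) = 1.0000000000; exp(-rT) = 0.9342604736
N(d1) = 0.5024030594
Delta = exp(-qT) * N(d1) = 1.0000000000 * 0.5024030594 = 0.502403

Answer: Delta = 0.502403


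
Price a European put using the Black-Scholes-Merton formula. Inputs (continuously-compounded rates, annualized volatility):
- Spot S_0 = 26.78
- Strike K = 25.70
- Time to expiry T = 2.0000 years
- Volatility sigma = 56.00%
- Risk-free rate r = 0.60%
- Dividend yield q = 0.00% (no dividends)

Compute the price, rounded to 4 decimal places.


d1 = (ln(S/K) + (r - q + 0.5*sigma^2) * T) / (sigma * sqrt(T)) = 0.46310992
d2 = d1 - sigma * sqrt(T) = -0.32884967
exp(-rT) = 0.98807171; exp(-qT) = 1.00000000
P = K * exp(-rT) * N(-d2) - S_0 * exp(-qT) * N(-d1)
N(-d1) = 0.32164279; N(-d2) = 0.62886534
P = 25.7000 * 0.98807171 * 0.62886534 - 26.7800 * 1.00000000 * 0.32164279 = 7.3555

Answer: Price = 7.3555


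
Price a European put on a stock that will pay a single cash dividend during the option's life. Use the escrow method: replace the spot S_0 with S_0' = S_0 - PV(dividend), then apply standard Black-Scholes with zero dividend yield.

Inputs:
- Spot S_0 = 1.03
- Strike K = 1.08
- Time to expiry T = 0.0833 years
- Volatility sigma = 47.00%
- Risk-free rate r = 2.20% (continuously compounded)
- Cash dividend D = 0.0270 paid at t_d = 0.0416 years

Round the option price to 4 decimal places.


PV(D) = D * exp(-r * t_d) = 0.0270 * 0.99908522 = 0.02697530
S_0' = S_0 - PV(D) = 1.0300 - 0.02697530 = 1.00302470
d1 = (ln(S_0'/K) + (r + sigma^2/2)*T) / (sigma*sqrt(T)) = -0.46375039
d2 = d1 - sigma*sqrt(T) = -0.59940057
exp(-rT) = 0.99816908
N(-d1) = 0.67858671; N(-d2) = 0.72554710
P = K * exp(-rT) * N(-d2) - S_0' * N(-d1) = 1.0800 * 0.99816908 * 0.72554710 - 1.00302470 * 0.67858671 = 0.1015

Answer: Price = 0.1015


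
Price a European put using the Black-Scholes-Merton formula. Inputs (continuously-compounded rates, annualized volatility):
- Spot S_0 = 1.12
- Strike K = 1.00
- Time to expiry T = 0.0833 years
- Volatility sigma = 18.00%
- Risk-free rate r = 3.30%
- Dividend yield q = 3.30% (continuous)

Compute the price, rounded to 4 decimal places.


Answer: Price = 0.0003

Derivation:
d1 = (ln(S/K) + (r - q + 0.5*sigma^2) * T) / (sigma * sqrt(T)) = 2.20742346
d2 = d1 - sigma * sqrt(T) = 2.15547233
exp(-rT) = 0.99725487; exp(-qT) = 0.99725487
P = K * exp(-rT) * N(-d2) - S_0 * exp(-qT) * N(-d1)
N(-d1) = 0.01364224; N(-d2) = 0.01556245
P = 1.0000 * 0.99725487 * 0.01556245 - 1.1200 * 0.99725487 * 0.01364224 = 0.0003


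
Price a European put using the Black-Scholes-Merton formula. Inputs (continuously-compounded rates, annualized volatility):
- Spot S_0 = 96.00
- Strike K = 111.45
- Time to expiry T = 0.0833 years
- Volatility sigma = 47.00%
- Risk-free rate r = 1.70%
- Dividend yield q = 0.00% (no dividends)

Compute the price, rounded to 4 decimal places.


d1 = (ln(S/K) + (r - q + 0.5*sigma^2) * T) / (sigma * sqrt(T)) = -1.02182900
d2 = d1 - sigma * sqrt(T) = -1.15747918
exp(-rT) = 0.99858490; exp(-qT) = 1.00000000
P = K * exp(-rT) * N(-d2) - S_0 * exp(-qT) * N(-d1)
N(-d1) = 0.84656908; N(-d2) = 0.87646168
P = 111.4500 * 0.99858490 * 0.87646168 - 96.0000 * 1.00000000 * 0.84656908 = 16.2728

Answer: Price = 16.2728


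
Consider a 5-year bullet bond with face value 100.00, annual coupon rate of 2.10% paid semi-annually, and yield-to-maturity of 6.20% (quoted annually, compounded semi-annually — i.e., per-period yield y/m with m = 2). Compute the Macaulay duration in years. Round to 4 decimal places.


Coupon per period c = face * coupon_rate / m = 1.050000
Periods per year m = 2; per-period yield y/m = 0.031000
Number of cashflows N = 10
Cashflows (t years, CF_t, discount factor 1/(1+y/m)^(m*t), PV):
  t = 0.5000: CF_t = 1.050000, DF = 0.969932, PV = 1.018429
  t = 1.0000: CF_t = 1.050000, DF = 0.940768, PV = 0.987807
  t = 1.5000: CF_t = 1.050000, DF = 0.912481, PV = 0.958105
  t = 2.0000: CF_t = 1.050000, DF = 0.885045, PV = 0.929297
  t = 2.5000: CF_t = 1.050000, DF = 0.858434, PV = 0.901355
  t = 3.0000: CF_t = 1.050000, DF = 0.832622, PV = 0.874253
  t = 3.5000: CF_t = 1.050000, DF = 0.807587, PV = 0.847966
  t = 4.0000: CF_t = 1.050000, DF = 0.783305, PV = 0.822470
  t = 4.5000: CF_t = 1.050000, DF = 0.759752, PV = 0.797740
  t = 5.0000: CF_t = 101.050000, DF = 0.736908, PV = 74.464566
Price P = sum_t PV_t = 82.601989
Macaulay numerator sum_t t * PV_t:
  t * PV_t at t = 0.5000: 0.509214
  t * PV_t at t = 1.0000: 0.987807
  t * PV_t at t = 1.5000: 1.437158
  t * PV_t at t = 2.0000: 1.858594
  t * PV_t at t = 2.5000: 2.253388
  t * PV_t at t = 3.0000: 2.622760
  t * PV_t at t = 3.5000: 2.967882
  t * PV_t at t = 4.0000: 3.289879
  t * PV_t at t = 4.5000: 3.589830
  t * PV_t at t = 5.0000: 372.322832
Macaulay duration D = (sum_t t * PV_t) / P = 391.839345 / 82.601989 = 4.743703

Answer: Macaulay duration = 4.7437 years
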